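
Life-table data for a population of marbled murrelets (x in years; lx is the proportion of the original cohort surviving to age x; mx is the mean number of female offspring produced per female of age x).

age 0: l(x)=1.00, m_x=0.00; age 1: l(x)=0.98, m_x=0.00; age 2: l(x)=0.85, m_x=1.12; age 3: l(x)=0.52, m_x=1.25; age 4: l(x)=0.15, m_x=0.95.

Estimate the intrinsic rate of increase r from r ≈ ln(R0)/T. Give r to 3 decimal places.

R0 = Σ lx·mx = 0 + 0 + 0.952 + 0.65 + 0.1425 = 1.7445
Σ x·lx·mx = 4.424; T = 4.424/1.7445 = 2.53597…
r ≈ ln(R0)/T = ln(1.7445)/2.53597… = 0.21943… → 0.219

0.219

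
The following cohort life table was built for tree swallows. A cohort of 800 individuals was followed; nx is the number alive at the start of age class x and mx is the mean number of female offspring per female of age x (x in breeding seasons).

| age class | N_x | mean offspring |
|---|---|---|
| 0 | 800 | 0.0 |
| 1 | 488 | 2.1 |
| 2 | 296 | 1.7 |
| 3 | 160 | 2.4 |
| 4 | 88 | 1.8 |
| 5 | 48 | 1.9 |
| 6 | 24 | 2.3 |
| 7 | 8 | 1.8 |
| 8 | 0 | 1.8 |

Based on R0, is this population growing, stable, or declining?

lx = nx/n0 = nx/800: 1, 0.61, 0.37, 0.2, 0.11, 0.06, 0.03, 0.01, 0
R0 = Σ lx·mx = 0 + 1.281 + 0.629 + 0.48 + 0.198 + 0.114 + 0.069 + 0.018 + 0 = 2.789
R0 > 1, so the population is growing.

growing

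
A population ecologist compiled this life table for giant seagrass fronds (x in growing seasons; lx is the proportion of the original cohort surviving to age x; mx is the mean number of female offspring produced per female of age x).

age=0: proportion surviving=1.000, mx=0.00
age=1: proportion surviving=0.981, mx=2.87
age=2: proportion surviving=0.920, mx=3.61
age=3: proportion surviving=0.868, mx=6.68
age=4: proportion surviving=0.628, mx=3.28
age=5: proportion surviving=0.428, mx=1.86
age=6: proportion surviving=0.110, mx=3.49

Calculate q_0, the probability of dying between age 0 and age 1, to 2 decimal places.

q_0 = (l_0 − l_1) / l_0 = (1 − 0.981) / 1
     = 0.019 / 1 = 0.019 → 0.02

0.02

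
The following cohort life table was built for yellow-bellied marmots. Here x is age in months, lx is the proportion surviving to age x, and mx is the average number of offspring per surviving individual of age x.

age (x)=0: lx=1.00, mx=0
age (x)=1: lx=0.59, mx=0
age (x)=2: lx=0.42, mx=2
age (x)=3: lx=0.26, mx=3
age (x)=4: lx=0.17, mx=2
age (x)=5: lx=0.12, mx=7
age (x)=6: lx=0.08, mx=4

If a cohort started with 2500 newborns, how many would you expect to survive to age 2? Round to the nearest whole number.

1050

Expected survivors = N0 · l_2 = 2500 × 0.42 = 1050 → 1050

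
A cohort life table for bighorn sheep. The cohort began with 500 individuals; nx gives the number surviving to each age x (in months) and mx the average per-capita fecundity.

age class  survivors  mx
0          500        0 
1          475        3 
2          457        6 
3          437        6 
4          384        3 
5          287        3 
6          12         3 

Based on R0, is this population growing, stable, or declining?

lx = nx/n0 = nx/500: 1, 0.95, 0.914, 0.874, 0.768, 0.574, 0.024
R0 = Σ lx·mx = 0 + 2.85 + 5.484 + 5.244 + 2.304 + 1.722 + 0.072 = 17.676
R0 > 1, so the population is growing.

growing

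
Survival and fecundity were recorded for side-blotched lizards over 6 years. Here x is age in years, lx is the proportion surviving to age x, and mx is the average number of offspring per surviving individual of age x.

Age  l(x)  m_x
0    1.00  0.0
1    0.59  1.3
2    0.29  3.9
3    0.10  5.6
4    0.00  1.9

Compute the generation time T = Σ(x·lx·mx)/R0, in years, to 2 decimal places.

lx·mx: 0, 0.767, 1.131, 0.56, 0 → R0 = 2.458
x·lx·mx: 0, 0.767, 2.262, 1.68, 0 → Σ = 4.709
T = 4.709 / 2.458 = 1.915785… → 1.92

1.92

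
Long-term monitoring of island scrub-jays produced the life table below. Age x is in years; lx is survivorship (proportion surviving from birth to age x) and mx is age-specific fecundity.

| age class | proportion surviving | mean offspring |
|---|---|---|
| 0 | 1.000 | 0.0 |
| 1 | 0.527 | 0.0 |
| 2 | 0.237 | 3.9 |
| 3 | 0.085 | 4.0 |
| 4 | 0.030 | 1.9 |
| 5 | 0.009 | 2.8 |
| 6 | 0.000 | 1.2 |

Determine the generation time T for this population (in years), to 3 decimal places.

lx·mx: 0, 0, 0.9243, 0.34, 0.057, 0.0252, 0 → R0 = 1.3465
x·lx·mx: 0, 0, 1.8486, 1.02, 0.228, 0.126, 0 → Σ = 3.2226
T = 3.2226 / 1.3465 = 2.393316… → 2.393

2.393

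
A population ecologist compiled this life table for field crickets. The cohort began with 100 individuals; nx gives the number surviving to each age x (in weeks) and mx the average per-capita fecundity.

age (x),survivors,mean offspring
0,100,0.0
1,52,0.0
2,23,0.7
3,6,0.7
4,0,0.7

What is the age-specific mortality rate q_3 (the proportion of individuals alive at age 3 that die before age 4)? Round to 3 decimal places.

1.000

lx = nx/n0 = nx/100: 1, 0.52, 0.23, 0.06, 0
q_3 = (l_3 − l_4) / l_3 = (0.06 − 0) / 0.06
     = 0.06 / 0.06 = 1 → 1.000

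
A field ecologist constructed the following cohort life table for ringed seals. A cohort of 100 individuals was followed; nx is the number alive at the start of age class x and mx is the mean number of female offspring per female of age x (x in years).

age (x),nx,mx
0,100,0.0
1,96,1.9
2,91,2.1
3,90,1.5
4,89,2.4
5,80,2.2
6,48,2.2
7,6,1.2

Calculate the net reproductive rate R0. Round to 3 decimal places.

lx = nx/n0 = nx/100: 1, 0.96, 0.91, 0.9, 0.89, 0.8, 0.48, 0.06
lx·mx by age: 0, 1.824, 1.911, 1.35, 2.136, 1.76, 1.056, 0.072
R0 = Σ lx·mx = 10.109 → 10.109

10.109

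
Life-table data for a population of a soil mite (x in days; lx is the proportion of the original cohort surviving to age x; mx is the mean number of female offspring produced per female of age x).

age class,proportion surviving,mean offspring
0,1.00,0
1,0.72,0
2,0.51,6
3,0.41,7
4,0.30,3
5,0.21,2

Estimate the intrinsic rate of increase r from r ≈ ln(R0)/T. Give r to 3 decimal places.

0.703

R0 = Σ lx·mx = 0 + 0 + 3.06 + 2.87 + 0.9 + 0.42 = 7.25
Σ x·lx·mx = 20.43; T = 20.43/7.25 = 2.81793…
r ≈ ln(R0)/T = ln(7.25)/2.81793… = 0.703… → 0.703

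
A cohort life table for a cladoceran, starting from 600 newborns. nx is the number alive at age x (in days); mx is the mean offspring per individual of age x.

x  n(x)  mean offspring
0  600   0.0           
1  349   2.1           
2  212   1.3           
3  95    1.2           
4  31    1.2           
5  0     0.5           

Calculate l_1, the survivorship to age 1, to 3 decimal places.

0.582

l_1 = n_1/n_0 = 349/600 = 0.581667… → 0.582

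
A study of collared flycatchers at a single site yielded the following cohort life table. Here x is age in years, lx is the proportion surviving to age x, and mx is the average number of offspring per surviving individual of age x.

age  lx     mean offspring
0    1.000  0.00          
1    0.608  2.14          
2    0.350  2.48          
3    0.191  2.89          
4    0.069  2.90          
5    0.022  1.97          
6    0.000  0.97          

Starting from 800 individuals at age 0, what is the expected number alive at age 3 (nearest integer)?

Expected survivors = N0 · l_3 = 800 × 0.191 = 152.8 → 153

153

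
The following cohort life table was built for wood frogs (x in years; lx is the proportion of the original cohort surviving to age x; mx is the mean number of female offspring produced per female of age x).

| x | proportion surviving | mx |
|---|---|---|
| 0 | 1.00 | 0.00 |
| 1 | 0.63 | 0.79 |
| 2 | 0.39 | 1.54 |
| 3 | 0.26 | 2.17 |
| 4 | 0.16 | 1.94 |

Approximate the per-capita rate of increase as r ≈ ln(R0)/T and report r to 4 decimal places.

0.2894

R0 = Σ lx·mx = 0 + 0.4977 + 0.6006 + 0.5642 + 0.3104 = 1.9729
Σ x·lx·mx = 4.6331; T = 4.6331/1.9729 = 2.34837…
r ≈ ln(R0)/T = ln(1.9729)/2.34837… = 0.289352… → 0.2894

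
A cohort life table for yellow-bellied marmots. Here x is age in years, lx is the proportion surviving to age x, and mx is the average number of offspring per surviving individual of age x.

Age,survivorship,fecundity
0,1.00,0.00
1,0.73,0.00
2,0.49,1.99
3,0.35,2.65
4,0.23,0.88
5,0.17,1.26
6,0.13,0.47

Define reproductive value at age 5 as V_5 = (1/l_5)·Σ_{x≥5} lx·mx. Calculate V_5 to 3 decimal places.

lx·mx for x ≥ 5: 0.2142, 0.0611 → sum = 0.2753
V_5 = 0.2753 / l_5 = 0.2753 / 0.17 = 1.619412… → 1.619

1.619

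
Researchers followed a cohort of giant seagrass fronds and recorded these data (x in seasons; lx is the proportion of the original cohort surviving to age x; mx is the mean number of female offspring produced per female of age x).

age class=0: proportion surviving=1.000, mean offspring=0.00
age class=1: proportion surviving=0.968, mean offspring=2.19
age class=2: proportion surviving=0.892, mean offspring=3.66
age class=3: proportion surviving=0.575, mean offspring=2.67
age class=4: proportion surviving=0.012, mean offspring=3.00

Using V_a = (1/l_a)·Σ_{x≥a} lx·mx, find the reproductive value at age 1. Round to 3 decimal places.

7.186

lx·mx for x ≥ 1: 2.11992, 3.26472, 1.53525, 0.036 → sum = 6.95589
V_1 = 6.95589 / l_1 = 6.95589 / 0.968 = 7.185837… → 7.186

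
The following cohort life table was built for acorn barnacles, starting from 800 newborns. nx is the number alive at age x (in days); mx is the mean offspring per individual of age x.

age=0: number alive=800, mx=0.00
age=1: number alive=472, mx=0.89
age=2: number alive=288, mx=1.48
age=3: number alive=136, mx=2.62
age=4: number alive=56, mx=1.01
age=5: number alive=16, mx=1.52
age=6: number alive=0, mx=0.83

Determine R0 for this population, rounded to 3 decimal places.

lx = nx/n0 = nx/800: 1, 0.59, 0.36, 0.17, 0.07, 0.02, 0
lx·mx by age: 0, 0.5251, 0.5328, 0.4454, 0.0707, 0.0304, 0
R0 = Σ lx·mx = 1.6044 → 1.604

1.604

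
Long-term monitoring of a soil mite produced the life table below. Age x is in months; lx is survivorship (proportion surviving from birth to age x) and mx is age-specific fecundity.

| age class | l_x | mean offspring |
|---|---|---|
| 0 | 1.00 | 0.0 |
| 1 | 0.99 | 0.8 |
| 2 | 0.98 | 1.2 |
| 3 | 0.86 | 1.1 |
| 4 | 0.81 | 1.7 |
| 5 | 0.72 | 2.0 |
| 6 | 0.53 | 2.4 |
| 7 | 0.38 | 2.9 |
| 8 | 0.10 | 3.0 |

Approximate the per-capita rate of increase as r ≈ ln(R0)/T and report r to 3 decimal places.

0.491

R0 = Σ lx·mx = 0 + 0.792 + 1.176 + 0.946 + 1.377 + 1.44 + 1.272 + 1.102 + 0.3 = 8.405
Σ x·lx·mx = 36.436; T = 36.436/8.405 = 4.33504…
r ≈ ln(R0)/T = ln(8.405)/4.33504… = 0.49107… → 0.491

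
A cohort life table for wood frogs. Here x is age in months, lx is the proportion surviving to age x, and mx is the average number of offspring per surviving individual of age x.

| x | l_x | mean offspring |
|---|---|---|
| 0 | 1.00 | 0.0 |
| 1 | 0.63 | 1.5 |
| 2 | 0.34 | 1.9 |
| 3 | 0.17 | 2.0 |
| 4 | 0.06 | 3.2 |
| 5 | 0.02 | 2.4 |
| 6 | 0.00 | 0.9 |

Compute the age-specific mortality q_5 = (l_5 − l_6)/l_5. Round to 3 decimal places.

1.000

q_5 = (l_5 − l_6) / l_5 = (0.02 − 0) / 0.02
     = 0.02 / 0.02 = 1 → 1.000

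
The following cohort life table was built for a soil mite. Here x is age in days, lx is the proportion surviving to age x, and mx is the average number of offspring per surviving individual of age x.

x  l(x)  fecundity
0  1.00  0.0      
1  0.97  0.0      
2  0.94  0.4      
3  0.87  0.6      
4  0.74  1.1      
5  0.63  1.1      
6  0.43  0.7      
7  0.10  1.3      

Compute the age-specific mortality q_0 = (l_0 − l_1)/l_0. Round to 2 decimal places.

0.03

q_0 = (l_0 − l_1) / l_0 = (1 − 0.97) / 1
     = 0.03 / 1 = 0.03 → 0.03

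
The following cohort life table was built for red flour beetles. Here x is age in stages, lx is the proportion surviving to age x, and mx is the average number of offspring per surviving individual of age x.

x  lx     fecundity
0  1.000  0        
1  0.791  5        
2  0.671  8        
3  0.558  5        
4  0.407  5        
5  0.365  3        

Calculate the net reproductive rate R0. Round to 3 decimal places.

15.243

lx·mx by age: 0, 3.955, 5.368, 2.79, 2.035, 1.095
R0 = Σ lx·mx = 15.243 → 15.243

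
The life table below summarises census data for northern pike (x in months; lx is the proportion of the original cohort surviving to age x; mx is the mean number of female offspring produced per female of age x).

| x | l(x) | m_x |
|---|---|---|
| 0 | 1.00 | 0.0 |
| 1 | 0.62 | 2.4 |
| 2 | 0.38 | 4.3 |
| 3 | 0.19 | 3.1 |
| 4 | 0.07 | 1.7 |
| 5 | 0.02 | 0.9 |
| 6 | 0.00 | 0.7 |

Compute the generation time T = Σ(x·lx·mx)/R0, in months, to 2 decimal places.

lx·mx: 0, 1.488, 1.634, 0.589, 0.119, 0.018, 0 → R0 = 3.848
x·lx·mx: 0, 1.488, 3.268, 1.767, 0.476, 0.09, 0 → Σ = 7.089
T = 7.089 / 3.848 = 1.842256… → 1.84

1.84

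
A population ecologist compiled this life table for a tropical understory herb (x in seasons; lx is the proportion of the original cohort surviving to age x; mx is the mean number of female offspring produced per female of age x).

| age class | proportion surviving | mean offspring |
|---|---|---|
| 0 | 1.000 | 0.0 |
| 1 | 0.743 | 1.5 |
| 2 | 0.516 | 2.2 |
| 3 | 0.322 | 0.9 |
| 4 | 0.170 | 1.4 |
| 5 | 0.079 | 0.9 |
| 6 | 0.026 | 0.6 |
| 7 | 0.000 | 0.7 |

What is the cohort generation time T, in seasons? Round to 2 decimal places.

lx·mx: 0, 1.1145, 1.1352, 0.2898, 0.238, 0.0711, 0.0156, 0 → R0 = 2.8642
x·lx·mx: 0, 1.1145, 2.2704, 0.8694, 0.952, 0.3555, 0.0936, 0 → Σ = 5.6554
T = 5.6554 / 2.8642 = 1.974513… → 1.97

1.97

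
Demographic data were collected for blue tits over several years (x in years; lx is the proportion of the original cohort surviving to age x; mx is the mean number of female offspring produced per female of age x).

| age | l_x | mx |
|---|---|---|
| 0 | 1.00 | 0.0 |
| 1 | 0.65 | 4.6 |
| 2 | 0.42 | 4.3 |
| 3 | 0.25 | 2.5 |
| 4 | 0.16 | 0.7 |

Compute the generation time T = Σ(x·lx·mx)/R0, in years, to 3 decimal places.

1.613

lx·mx: 0, 2.99, 1.806, 0.625, 0.112 → R0 = 5.533
x·lx·mx: 0, 2.99, 3.612, 1.875, 0.448 → Σ = 8.925
T = 8.925 / 5.533 = 1.613049… → 1.613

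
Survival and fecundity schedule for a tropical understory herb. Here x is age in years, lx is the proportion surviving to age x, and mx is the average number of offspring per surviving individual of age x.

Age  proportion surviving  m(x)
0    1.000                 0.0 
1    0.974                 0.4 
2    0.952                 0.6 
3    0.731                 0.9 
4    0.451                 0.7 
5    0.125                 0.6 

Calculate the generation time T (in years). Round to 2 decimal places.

lx·mx: 0, 0.3896, 0.5712, 0.6579, 0.3157, 0.075 → R0 = 2.0094
x·lx·mx: 0, 0.3896, 1.1424, 1.9737, 1.2628, 0.375 → Σ = 5.1435
T = 5.1435 / 2.0094 = 2.559719… → 2.56

2.56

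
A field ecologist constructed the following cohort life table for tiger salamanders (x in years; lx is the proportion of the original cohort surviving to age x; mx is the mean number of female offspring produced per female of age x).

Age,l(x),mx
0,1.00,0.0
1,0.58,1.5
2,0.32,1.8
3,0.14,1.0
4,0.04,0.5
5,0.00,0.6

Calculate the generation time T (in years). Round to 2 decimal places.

lx·mx: 0, 0.87, 0.576, 0.14, 0.02, 0 → R0 = 1.606
x·lx·mx: 0, 0.87, 1.152, 0.42, 0.08, 0 → Σ = 2.522
T = 2.522 / 1.606 = 1.570361… → 1.57

1.57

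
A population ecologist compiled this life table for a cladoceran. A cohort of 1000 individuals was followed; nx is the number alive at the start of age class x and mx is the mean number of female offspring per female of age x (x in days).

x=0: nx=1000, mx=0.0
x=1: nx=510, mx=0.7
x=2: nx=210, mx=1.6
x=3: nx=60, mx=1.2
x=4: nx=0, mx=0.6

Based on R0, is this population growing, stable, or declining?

declining

lx = nx/n0 = nx/1000: 1, 0.51, 0.21, 0.06, 0
R0 = Σ lx·mx = 0 + 0.357 + 0.336 + 0.072 + 0 = 0.765
R0 < 1, so the population is declining.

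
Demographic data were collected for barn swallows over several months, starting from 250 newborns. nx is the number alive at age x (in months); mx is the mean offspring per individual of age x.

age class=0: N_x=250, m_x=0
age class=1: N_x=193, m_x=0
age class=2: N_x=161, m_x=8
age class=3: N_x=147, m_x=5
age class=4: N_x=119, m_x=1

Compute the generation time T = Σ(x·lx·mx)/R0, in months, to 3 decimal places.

2.454

lx = nx/n0 = nx/250: 1, 0.772, 0.644, 0.588, 0.476
lx·mx: 0, 0, 5.152, 2.94, 0.476 → R0 = 8.568
x·lx·mx: 0, 0, 10.304, 8.82, 1.904 → Σ = 21.028
T = 21.028 / 8.568 = 2.454248… → 2.454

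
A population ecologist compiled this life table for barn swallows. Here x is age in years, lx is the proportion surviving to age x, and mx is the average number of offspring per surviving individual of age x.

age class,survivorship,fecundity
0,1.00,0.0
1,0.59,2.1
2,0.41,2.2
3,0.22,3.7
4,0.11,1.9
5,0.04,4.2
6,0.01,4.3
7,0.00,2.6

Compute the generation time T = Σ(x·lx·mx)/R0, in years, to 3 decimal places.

2.198

lx·mx: 0, 1.239, 0.902, 0.814, 0.209, 0.168, 0.043, 0 → R0 = 3.375
x·lx·mx: 0, 1.239, 1.804, 2.442, 0.836, 0.84, 0.258, 0 → Σ = 7.419
T = 7.419 / 3.375 = 2.198222… → 2.198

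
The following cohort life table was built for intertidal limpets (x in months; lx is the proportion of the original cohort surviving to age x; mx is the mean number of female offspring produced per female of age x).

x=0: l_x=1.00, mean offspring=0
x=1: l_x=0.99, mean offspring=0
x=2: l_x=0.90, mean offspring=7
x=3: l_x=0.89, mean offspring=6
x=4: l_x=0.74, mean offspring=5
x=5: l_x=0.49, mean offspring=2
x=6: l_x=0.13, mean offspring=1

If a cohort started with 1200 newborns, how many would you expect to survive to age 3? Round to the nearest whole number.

1068

Expected survivors = N0 · l_3 = 1200 × 0.89 = 1068 → 1068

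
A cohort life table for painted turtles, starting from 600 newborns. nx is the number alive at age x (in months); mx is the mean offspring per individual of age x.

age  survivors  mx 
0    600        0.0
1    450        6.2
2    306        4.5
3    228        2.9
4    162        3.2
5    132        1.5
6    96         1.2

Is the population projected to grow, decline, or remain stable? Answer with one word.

growing

lx = nx/n0 = nx/600: 1, 0.75, 0.51, 0.38, 0.27, 0.22, 0.16
R0 = Σ lx·mx = 0 + 4.65 + 2.295 + 1.102 + 0.864 + 0.33 + 0.192 = 9.433
R0 > 1, so the population is growing.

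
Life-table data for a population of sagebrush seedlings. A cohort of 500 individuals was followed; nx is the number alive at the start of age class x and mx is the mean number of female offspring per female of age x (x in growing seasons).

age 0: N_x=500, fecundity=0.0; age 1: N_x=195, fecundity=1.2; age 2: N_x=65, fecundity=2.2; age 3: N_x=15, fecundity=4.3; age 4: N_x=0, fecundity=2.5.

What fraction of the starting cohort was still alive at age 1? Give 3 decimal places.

l_1 = n_1/n_0 = 195/500 = 0.39 → 0.390

0.390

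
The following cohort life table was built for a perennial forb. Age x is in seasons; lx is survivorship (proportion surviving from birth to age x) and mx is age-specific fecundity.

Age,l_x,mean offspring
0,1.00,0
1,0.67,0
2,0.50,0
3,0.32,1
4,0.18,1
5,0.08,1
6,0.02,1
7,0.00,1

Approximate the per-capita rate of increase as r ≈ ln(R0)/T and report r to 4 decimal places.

R0 = Σ lx·mx = 0 + 0 + 0 + 0.32 + 0.18 + 0.08 + 0.02 + 0 = 0.6
Σ x·lx·mx = 2.2; T = 2.2/0.6 = 3.66667…
r ≈ ln(R0)/T = ln(0.6)/3.66667… = -0.139316… → -0.1393

-0.1393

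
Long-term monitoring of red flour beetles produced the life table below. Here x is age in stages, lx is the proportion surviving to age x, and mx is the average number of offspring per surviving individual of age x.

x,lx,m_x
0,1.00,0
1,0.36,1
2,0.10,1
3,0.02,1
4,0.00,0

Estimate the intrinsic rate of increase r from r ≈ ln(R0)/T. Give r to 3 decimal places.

-0.568

R0 = Σ lx·mx = 0 + 0.36 + 0.1 + 0.02 + 0 = 0.48
Σ x·lx·mx = 0.62; T = 0.62/0.48 = 1.29167…
r ≈ ln(R0)/T = ln(0.48)/1.29167… = -0.56823… → -0.568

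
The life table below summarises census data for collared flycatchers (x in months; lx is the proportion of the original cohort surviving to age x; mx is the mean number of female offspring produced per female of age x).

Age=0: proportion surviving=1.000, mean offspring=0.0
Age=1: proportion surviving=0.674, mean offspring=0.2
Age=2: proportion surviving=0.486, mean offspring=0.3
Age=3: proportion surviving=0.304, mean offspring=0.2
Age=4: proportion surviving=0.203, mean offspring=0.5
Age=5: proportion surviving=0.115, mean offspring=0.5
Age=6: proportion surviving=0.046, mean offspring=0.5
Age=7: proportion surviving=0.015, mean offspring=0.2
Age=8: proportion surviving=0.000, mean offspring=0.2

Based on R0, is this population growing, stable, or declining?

declining

R0 = Σ lx·mx = 0 + 0.1348 + 0.1458 + 0.0608 + 0.1015 + 0.0575 + 0.023 + 0.003 + 0 = 0.5264
R0 < 1, so the population is declining.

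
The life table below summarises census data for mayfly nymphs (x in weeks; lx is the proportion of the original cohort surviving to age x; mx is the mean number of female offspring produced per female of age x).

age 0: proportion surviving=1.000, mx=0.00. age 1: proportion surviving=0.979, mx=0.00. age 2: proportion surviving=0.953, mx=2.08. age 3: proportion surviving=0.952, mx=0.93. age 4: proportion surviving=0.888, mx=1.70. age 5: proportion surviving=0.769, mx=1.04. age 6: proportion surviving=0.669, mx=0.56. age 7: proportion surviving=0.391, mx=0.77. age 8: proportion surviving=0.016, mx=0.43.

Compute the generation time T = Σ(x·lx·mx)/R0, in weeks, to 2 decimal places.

3.60

lx·mx: 0, 0, 1.98224, 0.88536, 1.5096, 0.79976, 0.37464, 0.30107, 0.00688 → R0 = 5.85955
x·lx·mx: 0, 0, 3.96448, 2.65608, 6.0384, 3.9988, 2.24784, 2.10749, 0.05504 → Σ = 21.06813
T = 21.06813 / 5.85955 = 3.59552… → 3.60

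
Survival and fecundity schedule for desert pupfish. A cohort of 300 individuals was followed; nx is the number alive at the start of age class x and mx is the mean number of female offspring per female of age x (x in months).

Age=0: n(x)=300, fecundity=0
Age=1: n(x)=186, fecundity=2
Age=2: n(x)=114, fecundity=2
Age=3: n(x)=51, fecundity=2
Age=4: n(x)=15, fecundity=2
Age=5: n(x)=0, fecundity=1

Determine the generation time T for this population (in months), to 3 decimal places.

1.713

lx = nx/n0 = nx/300: 1, 0.62, 0.38, 0.17, 0.05, 0
lx·mx: 0, 1.24, 0.76, 0.34, 0.1, 0 → R0 = 2.44
x·lx·mx: 0, 1.24, 1.52, 1.02, 0.4, 0 → Σ = 4.18
T = 4.18 / 2.44 = 1.713115… → 1.713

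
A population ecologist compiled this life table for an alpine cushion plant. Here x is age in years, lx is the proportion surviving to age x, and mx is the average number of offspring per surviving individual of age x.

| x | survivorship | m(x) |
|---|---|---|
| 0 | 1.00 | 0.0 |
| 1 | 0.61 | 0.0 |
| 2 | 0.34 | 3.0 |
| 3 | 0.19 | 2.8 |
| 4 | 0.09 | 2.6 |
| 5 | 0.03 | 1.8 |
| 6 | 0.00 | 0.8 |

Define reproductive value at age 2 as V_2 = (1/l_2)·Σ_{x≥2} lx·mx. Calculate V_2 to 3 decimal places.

lx·mx for x ≥ 2: 1.02, 0.532, 0.234, 0.054, 0 → sum = 1.84
V_2 = 1.84 / l_2 = 1.84 / 0.34 = 5.411765… → 5.412

5.412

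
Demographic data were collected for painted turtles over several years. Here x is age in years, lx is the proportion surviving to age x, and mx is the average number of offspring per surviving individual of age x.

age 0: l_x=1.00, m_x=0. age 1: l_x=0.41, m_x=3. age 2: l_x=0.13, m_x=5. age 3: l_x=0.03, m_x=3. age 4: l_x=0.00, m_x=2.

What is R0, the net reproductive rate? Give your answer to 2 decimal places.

lx·mx by age: 0, 1.23, 0.65, 0.09, 0
R0 = Σ lx·mx = 1.97 → 1.97

1.97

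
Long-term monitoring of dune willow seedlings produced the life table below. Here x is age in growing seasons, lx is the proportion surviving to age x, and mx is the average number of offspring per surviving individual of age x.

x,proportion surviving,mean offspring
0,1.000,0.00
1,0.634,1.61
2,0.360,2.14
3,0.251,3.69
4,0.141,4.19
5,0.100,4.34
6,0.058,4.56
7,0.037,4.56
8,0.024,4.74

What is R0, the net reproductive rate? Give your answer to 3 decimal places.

4.289

lx·mx by age: 0, 1.02074, 0.7704, 0.92619, 0.59079, 0.434, 0.26448, 0.16872, 0.11376
R0 = Σ lx·mx = 4.28908 → 4.289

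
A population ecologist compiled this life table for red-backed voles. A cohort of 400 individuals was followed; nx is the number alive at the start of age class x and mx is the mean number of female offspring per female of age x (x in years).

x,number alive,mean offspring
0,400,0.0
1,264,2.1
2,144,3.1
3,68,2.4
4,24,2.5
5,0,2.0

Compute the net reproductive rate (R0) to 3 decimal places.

3.060

lx = nx/n0 = nx/400: 1, 0.66, 0.36, 0.17, 0.06, 0
lx·mx by age: 0, 1.386, 1.116, 0.408, 0.15, 0
R0 = Σ lx·mx = 3.06 → 3.060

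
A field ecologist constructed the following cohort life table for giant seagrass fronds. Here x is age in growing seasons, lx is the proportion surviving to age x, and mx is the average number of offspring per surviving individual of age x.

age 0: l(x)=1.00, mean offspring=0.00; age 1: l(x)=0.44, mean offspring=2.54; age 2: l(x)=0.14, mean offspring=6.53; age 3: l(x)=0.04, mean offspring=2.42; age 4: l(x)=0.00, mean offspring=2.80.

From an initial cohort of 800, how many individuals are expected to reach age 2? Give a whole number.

Expected survivors = N0 · l_2 = 800 × 0.14 = 112 → 112

112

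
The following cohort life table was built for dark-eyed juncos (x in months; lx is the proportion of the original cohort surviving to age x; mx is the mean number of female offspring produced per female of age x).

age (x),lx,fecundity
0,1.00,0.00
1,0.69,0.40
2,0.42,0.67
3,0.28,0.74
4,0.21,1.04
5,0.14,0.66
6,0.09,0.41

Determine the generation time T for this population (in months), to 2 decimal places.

2.71

lx·mx: 0, 0.276, 0.2814, 0.2072, 0.2184, 0.0924, 0.0369 → R0 = 1.1123
x·lx·mx: 0, 0.276, 0.5628, 0.6216, 0.8736, 0.462, 0.2214 → Σ = 3.0174
T = 3.0174 / 1.1123 = 2.712757… → 2.71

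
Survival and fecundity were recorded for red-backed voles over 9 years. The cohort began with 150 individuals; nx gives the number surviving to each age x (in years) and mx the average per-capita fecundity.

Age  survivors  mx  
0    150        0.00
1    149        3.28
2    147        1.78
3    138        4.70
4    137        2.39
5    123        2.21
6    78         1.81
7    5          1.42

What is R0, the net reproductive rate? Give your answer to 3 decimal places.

14.310

lx = nx/n0 = nx/150: 1, 0.99333…, 0.98, 0.92, 0.91333…, 0.82, 0.52, 0.03333…
lx·mx by age: 0, 3.258133…, 1.7444, 4.324, 2.182867…, 1.8122, 0.9412, 0.047333…
R0 = Σ lx·mx = 14.310133… → 14.310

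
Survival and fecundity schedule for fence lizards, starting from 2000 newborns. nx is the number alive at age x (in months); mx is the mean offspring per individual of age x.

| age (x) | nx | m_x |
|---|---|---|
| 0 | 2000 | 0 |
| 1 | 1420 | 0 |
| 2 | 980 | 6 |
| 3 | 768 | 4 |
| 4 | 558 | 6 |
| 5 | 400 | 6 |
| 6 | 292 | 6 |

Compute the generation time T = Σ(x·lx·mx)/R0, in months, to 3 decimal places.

lx = nx/n0 = nx/2000: 1, 0.71, 0.49, 0.384, 0.279, 0.2, 0.146
lx·mx: 0, 0, 2.94, 1.536, 1.674, 1.2, 0.876 → R0 = 8.226
x·lx·mx: 0, 0, 5.88, 4.608, 6.696, 6, 5.256 → Σ = 28.44
T = 28.44 / 8.226 = 3.45733… → 3.457

3.457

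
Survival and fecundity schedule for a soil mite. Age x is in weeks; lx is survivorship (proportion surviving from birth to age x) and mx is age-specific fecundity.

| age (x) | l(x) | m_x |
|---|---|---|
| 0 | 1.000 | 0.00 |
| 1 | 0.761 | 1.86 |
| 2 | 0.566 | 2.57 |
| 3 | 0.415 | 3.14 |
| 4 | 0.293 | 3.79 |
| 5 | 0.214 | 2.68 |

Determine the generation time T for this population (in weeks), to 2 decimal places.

2.65

lx·mx: 0, 1.41546, 1.45462, 1.3031, 1.11047, 0.57352 → R0 = 5.85717
x·lx·mx: 0, 1.41546, 2.90924, 3.9093, 4.44188, 2.8676 → Σ = 15.54348
T = 15.54348 / 5.85717 = 2.653753… → 2.65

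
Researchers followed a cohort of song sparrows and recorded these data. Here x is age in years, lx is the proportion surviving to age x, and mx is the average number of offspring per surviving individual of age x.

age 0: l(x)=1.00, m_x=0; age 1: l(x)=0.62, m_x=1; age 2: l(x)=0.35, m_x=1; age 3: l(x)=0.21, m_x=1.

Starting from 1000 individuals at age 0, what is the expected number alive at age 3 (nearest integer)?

210

Expected survivors = N0 · l_3 = 1000 × 0.21 = 210 → 210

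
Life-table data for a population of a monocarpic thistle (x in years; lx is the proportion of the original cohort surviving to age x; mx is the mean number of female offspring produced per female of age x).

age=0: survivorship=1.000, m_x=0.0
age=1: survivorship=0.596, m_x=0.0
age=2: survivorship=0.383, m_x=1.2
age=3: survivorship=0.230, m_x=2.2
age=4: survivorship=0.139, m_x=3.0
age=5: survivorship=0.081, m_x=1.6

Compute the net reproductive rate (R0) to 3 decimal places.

lx·mx by age: 0, 0, 0.4596, 0.506, 0.417, 0.1296
R0 = Σ lx·mx = 1.5122 → 1.512

1.512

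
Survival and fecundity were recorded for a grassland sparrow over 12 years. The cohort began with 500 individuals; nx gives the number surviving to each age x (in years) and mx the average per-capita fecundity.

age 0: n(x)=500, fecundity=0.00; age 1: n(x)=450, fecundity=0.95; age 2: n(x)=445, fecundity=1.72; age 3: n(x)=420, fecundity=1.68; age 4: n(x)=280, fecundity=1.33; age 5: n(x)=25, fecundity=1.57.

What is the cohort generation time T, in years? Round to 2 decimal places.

2.49

lx = nx/n0 = nx/500: 1, 0.9, 0.89, 0.84, 0.56, 0.05
lx·mx: 0, 0.855, 1.5308, 1.4112, 0.7448, 0.0785 → R0 = 4.6203
x·lx·mx: 0, 0.855, 3.0616, 4.2336, 2.9792, 0.3925 → Σ = 11.5219
T = 11.5219 / 4.6203 = 2.493756… → 2.49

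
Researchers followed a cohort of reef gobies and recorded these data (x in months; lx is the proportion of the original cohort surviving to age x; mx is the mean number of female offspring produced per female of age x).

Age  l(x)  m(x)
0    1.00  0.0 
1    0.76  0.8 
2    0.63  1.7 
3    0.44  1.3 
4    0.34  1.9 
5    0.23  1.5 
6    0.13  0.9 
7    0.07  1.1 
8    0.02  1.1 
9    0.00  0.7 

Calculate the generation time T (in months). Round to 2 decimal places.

2.95

lx·mx: 0, 0.608, 1.071, 0.572, 0.646, 0.345, 0.117, 0.077, 0.022, 0 → R0 = 3.458
x·lx·mx: 0, 0.608, 2.142, 1.716, 2.584, 1.725, 0.702, 0.539, 0.176, 0 → Σ = 10.192
T = 10.192 / 3.458 = 2.947368… → 2.95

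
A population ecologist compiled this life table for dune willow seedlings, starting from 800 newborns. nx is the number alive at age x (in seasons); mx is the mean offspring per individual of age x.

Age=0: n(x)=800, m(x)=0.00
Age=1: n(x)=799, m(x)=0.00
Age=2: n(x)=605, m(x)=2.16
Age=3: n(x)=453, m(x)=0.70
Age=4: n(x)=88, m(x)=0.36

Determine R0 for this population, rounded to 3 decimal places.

2.069

lx = nx/n0 = nx/800: 1, 0.99875, 0.75625, 0.56625, 0.11
lx·mx by age: 0, 0, 1.6335…, 0.396375…, 0.0396
R0 = Σ lx·mx = 2.069475… → 2.069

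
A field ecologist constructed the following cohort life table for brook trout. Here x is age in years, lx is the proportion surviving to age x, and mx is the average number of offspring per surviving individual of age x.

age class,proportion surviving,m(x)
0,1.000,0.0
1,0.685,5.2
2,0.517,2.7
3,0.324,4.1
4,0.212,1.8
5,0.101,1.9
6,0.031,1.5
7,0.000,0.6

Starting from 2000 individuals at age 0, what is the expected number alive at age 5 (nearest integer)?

Expected survivors = N0 · l_5 = 2000 × 0.101 = 202 → 202

202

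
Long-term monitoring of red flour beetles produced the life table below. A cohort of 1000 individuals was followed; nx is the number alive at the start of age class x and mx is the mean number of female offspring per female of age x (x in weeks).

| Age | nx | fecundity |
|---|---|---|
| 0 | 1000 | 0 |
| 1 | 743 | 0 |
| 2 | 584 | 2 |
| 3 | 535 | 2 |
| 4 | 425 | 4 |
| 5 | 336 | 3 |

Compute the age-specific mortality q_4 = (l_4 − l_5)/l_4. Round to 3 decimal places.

0.209

lx = nx/n0 = nx/1000: 1, 0.743, 0.584, 0.535, 0.425, 0.336
q_4 = (l_4 − l_5) / l_4 = (0.425 − 0.336) / 0.425
     = 0.089 / 0.425 = 0.209412… → 0.209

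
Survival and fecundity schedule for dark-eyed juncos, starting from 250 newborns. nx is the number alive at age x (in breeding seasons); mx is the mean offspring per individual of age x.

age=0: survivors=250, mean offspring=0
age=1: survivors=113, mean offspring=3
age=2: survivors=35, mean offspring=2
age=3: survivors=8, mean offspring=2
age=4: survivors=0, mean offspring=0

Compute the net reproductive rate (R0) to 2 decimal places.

1.70

lx = nx/n0 = nx/250: 1, 0.452, 0.14, 0.032, 0
lx·mx by age: 0, 1.356, 0.28, 0.064, 0
R0 = Σ lx·mx = 1.7 → 1.70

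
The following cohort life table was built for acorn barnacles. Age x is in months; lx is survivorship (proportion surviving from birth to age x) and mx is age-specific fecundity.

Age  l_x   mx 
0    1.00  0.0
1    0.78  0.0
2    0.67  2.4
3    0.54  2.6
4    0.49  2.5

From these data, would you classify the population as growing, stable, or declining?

growing

R0 = Σ lx·mx = 0 + 0 + 1.608 + 1.404 + 1.225 = 4.237
R0 > 1, so the population is growing.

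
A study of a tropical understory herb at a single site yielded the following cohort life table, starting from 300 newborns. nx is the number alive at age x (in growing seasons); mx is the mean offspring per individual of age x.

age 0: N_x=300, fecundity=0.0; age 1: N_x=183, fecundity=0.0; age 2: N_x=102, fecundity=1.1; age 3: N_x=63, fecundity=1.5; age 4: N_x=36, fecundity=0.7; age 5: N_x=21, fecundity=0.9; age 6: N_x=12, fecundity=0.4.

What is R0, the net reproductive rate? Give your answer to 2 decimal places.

0.85

lx = nx/n0 = nx/300: 1, 0.61, 0.34, 0.21, 0.12, 0.07, 0.04
lx·mx by age: 0, 0, 0.374, 0.315, 0.084, 0.063, 0.016
R0 = Σ lx·mx = 0.852 → 0.85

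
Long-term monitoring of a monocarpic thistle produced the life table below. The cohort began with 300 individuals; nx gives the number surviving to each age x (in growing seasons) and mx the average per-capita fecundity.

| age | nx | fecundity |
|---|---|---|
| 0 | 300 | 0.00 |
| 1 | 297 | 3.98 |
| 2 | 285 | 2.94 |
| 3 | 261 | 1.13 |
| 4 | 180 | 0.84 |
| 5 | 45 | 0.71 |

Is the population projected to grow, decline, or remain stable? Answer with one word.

lx = nx/n0 = nx/300: 1, 0.99, 0.95, 0.87, 0.6, 0.15
R0 = Σ lx·mx = 0 + 3.9402 + 2.793 + 0.9831 + 0.504 + 0.1065 = 8.3268
R0 > 1, so the population is growing.

growing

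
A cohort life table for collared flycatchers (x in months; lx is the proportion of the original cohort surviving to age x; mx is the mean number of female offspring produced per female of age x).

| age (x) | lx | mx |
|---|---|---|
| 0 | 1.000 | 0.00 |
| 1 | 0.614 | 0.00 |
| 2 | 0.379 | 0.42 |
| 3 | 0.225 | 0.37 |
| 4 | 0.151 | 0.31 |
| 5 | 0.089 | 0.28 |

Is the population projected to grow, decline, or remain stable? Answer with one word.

R0 = Σ lx·mx = 0 + 0 + 0.15918 + 0.08325 + 0.04681 + 0.02492 = 0.31416
R0 < 1, so the population is declining.

declining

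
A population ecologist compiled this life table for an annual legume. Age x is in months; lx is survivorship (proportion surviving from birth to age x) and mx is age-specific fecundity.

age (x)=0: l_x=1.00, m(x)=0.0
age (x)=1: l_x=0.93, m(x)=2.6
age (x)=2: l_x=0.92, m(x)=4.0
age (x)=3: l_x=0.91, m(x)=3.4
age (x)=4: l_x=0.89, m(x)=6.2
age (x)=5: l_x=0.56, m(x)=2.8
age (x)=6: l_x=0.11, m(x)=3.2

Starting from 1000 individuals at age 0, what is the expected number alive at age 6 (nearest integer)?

110

Expected survivors = N0 · l_6 = 1000 × 0.11 = 110 → 110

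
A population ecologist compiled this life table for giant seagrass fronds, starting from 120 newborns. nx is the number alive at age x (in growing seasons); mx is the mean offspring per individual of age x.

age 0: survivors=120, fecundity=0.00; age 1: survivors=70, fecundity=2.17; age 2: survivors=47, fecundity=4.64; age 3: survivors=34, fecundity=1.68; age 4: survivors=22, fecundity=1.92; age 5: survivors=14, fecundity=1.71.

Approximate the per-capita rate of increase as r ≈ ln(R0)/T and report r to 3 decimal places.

0.665

lx = nx/n0 = nx/120: 1, 0.58333…, 0.39167…, 0.28333…, 0.18333…, 0.11667…
R0 = Σ lx·mx = 0 + 1.26583… + 1.81733… + 0.476… + 0.352… + 0.1995… = 4.110667…
Σ x·lx·mx = 8.734…; T = 8.734…/4.110667… = 2.12472…
r ≈ ln(R0)/T = ln(4.110667…)/2.12472… = 0.66531… → 0.665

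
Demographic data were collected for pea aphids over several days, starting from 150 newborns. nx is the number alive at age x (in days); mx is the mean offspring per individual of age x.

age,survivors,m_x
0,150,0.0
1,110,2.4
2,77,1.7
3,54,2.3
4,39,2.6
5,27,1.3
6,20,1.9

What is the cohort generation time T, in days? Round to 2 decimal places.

2.46

lx = nx/n0 = nx/150: 1, 0.73333…, 0.51333…, 0.36, 0.26, 0.18, 0.13333…
lx·mx: 0, 1.76…, 0.872667…, 0.828, 0.676, 0.234, 0.253333… → R0 = 4.624…
x·lx·mx: 0, 1.76…, 1.745333…, 2.484, 2.704, 1.17, 1.52… → Σ = 11.383333…
T = 11.383333… / 4.624… = 2.461794… → 2.46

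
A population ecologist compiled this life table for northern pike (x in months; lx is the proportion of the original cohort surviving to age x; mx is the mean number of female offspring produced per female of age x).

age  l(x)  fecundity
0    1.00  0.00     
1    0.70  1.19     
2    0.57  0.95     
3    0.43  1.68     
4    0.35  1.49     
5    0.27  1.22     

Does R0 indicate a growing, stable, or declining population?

growing

R0 = Σ lx·mx = 0 + 0.833 + 0.5415 + 0.7224 + 0.5215 + 0.3294 = 2.9478
R0 > 1, so the population is growing.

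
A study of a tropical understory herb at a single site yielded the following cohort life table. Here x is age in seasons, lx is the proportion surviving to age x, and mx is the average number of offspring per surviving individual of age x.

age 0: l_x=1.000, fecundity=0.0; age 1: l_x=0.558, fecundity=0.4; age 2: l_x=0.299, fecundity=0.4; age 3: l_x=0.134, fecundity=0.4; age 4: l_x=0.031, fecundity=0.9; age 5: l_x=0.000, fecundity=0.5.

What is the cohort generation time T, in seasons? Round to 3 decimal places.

1.732

lx·mx: 0, 0.2232, 0.1196, 0.0536, 0.0279, 0 → R0 = 0.4243
x·lx·mx: 0, 0.2232, 0.2392, 0.1608, 0.1116, 0 → Σ = 0.7348
T = 0.7348 / 0.4243 = 1.731794… → 1.732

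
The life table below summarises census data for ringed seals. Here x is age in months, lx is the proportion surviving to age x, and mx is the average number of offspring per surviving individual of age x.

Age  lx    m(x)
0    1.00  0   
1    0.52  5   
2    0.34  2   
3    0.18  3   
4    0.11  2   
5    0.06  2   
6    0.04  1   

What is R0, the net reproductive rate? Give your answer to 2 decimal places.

4.20

lx·mx by age: 0, 2.6, 0.68, 0.54, 0.22, 0.12, 0.04
R0 = Σ lx·mx = 4.2 → 4.20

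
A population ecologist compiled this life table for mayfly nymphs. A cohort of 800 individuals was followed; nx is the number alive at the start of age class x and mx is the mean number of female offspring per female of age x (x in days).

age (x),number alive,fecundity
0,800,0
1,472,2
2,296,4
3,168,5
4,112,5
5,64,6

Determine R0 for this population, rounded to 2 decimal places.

lx = nx/n0 = nx/800: 1, 0.59, 0.37, 0.21, 0.14, 0.08
lx·mx by age: 0, 1.18, 1.48, 1.05, 0.7, 0.48
R0 = Σ lx·mx = 4.89 → 4.89

4.89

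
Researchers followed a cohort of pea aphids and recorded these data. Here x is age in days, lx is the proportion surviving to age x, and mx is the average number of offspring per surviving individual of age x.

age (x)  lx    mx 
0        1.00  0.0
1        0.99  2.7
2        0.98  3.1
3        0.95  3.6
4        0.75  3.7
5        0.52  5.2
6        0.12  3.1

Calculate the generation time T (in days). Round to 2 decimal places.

3.06

lx·mx: 0, 2.673, 3.038, 3.42, 2.775, 2.704, 0.372 → R0 = 14.982
x·lx·mx: 0, 2.673, 6.076, 10.26, 11.1, 13.52, 2.232 → Σ = 45.861
T = 45.861 / 14.982 = 3.061073… → 3.06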